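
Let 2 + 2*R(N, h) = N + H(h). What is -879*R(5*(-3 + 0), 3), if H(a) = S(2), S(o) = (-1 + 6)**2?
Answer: -3516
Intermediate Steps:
S(o) = 25 (S(o) = 5**2 = 25)
H(a) = 25
R(N, h) = 23/2 + N/2 (R(N, h) = -1 + (N + 25)/2 = -1 + (25 + N)/2 = -1 + (25/2 + N/2) = 23/2 + N/2)
-879*R(5*(-3 + 0), 3) = -879*(23/2 + (5*(-3 + 0))/2) = -879*(23/2 + (5*(-3))/2) = -879*(23/2 + (1/2)*(-15)) = -879*(23/2 - 15/2) = -879*4 = -3516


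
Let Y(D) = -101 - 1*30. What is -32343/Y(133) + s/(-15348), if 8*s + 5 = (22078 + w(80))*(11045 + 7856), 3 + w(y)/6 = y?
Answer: -51838535173/16084704 ≈ -3222.8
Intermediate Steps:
w(y) = -18 + 6*y
s = 426028535/8 (s = -5/8 + ((22078 + (-18 + 6*80))*(11045 + 7856))/8 = -5/8 + ((22078 + (-18 + 480))*18901)/8 = -5/8 + ((22078 + 462)*18901)/8 = -5/8 + (22540*18901)/8 = -5/8 + (⅛)*426028540 = -5/8 + 106507135/2 = 426028535/8 ≈ 5.3254e+7)
Y(D) = -131 (Y(D) = -101 - 30 = -131)
-32343/Y(133) + s/(-15348) = -32343/(-131) + (426028535/8)/(-15348) = -32343*(-1/131) + (426028535/8)*(-1/15348) = 32343/131 - 426028535/122784 = -51838535173/16084704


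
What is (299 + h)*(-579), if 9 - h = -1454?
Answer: -1020198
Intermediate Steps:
h = 1463 (h = 9 - 1*(-1454) = 9 + 1454 = 1463)
(299 + h)*(-579) = (299 + 1463)*(-579) = 1762*(-579) = -1020198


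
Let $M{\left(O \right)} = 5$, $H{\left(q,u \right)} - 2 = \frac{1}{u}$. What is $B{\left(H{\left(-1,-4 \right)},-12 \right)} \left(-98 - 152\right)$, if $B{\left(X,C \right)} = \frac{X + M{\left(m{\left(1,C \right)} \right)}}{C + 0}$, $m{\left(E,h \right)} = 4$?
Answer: $\frac{1125}{8} \approx 140.63$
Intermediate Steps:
$H{\left(q,u \right)} = 2 + \frac{1}{u}$
$B{\left(X,C \right)} = \frac{5 + X}{C}$ ($B{\left(X,C \right)} = \frac{X + 5}{C + 0} = \frac{5 + X}{C}$)
$B{\left(H{\left(-1,-4 \right)},-12 \right)} \left(-98 - 152\right) = \frac{5 + \left(2 + \frac{1}{-4}\right)}{-12} \left(-98 - 152\right) = - \frac{5 + \left(2 - \frac{1}{4}\right)}{12} \left(-250\right) = - \frac{5 + \frac{7}{4}}{12} \left(-250\right) = \left(- \frac{1}{12}\right) \frac{27}{4} \left(-250\right) = \left(- \frac{9}{16}\right) \left(-250\right) = \frac{1125}{8}$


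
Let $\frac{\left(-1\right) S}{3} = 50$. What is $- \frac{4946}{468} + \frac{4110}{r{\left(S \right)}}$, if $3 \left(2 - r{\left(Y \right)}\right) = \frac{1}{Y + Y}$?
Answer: $\frac{861112127}{421434} \approx 2043.3$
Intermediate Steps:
$S = -150$ ($S = \left(-3\right) 50 = -150$)
$r{\left(Y \right)} = 2 - \frac{1}{6 Y}$ ($r{\left(Y \right)} = 2 - \frac{1}{3 \left(Y + Y\right)} = 2 - \frac{1}{3 \cdot 2 Y} = 2 - \frac{\frac{1}{2} \frac{1}{Y}}{3} = 2 - \frac{1}{6 Y}$)
$- \frac{4946}{468} + \frac{4110}{r{\left(S \right)}} = - \frac{4946}{468} + \frac{4110}{2 - \frac{1}{6 \left(-150\right)}} = \left(-4946\right) \frac{1}{468} + \frac{4110}{2 - - \frac{1}{900}} = - \frac{2473}{234} + \frac{4110}{2 + \frac{1}{900}} = - \frac{2473}{234} + \frac{4110}{\frac{1801}{900}} = - \frac{2473}{234} + 4110 \cdot \frac{900}{1801} = - \frac{2473}{234} + \frac{3699000}{1801} = \frac{861112127}{421434}$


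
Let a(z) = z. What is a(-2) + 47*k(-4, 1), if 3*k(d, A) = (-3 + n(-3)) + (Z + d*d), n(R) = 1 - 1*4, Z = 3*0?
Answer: 464/3 ≈ 154.67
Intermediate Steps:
Z = 0
n(R) = -3 (n(R) = 1 - 4 = -3)
k(d, A) = -2 + d²/3 (k(d, A) = ((-3 - 3) + (0 + d*d))/3 = (-6 + (0 + d²))/3 = (-6 + d²)/3 = -2 + d²/3)
a(-2) + 47*k(-4, 1) = -2 + 47*(-2 + (⅓)*(-4)²) = -2 + 47*(-2 + (⅓)*16) = -2 + 47*(-2 + 16/3) = -2 + 47*(10/3) = -2 + 470/3 = 464/3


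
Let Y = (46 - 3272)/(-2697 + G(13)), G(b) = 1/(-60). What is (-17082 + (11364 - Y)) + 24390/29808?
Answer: -1532385611473/267975576 ≈ -5718.4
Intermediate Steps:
G(b) = -1/60
Y = 193560/161821 (Y = (46 - 3272)/(-2697 - 1/60) = -3226/(-161821/60) = -3226*(-60/161821) = 193560/161821 ≈ 1.1961)
(-17082 + (11364 - Y)) + 24390/29808 = (-17082 + (11364 - 1*193560/161821)) + 24390/29808 = (-17082 + (11364 - 193560/161821)) + 24390*(1/29808) = (-17082 + 1838740284/161821) + 1355/1656 = -925486038/161821 + 1355/1656 = -1532385611473/267975576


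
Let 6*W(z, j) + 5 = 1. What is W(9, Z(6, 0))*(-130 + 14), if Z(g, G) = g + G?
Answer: 232/3 ≈ 77.333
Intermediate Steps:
Z(g, G) = G + g
W(z, j) = -2/3 (W(z, j) = -5/6 + (1/6)*1 = -5/6 + 1/6 = -2/3)
W(9, Z(6, 0))*(-130 + 14) = -2*(-130 + 14)/3 = -2/3*(-116) = 232/3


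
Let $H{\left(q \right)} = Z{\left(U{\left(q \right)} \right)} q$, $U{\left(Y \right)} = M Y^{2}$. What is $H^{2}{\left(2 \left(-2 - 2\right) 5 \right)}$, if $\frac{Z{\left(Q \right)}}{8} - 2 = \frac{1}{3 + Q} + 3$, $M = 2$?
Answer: $\frac{26266855014400}{10259209} \approx 2.5603 \cdot 10^{6}$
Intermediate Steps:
$U{\left(Y \right)} = 2 Y^{2}$
$Z{\left(Q \right)} = 40 + \frac{8}{3 + Q}$ ($Z{\left(Q \right)} = 16 + 8 \left(\frac{1}{3 + Q} + 3\right) = 16 + 8 \left(3 + \frac{1}{3 + Q}\right) = 16 + \left(24 + \frac{8}{3 + Q}\right) = 40 + \frac{8}{3 + Q}$)
$H{\left(q \right)} = \frac{8 q \left(16 + 10 q^{2}\right)}{3 + 2 q^{2}}$ ($H{\left(q \right)} = \frac{8 \left(16 + 5 \cdot 2 q^{2}\right)}{3 + 2 q^{2}} q = \frac{8 \left(16 + 10 q^{2}\right)}{3 + 2 q^{2}} q = \frac{8 q \left(16 + 10 q^{2}\right)}{3 + 2 q^{2}}$)
$H^{2}{\left(2 \left(-2 - 2\right) 5 \right)} = \left(\frac{80 \left(2 \left(-2 - 2\right) 5\right)^{3} + 128 \cdot 2 \left(-2 - 2\right) 5}{3 + 2 \left(2 \left(-2 - 2\right) 5\right)^{2}}\right)^{2} = \left(\frac{80 \left(2 \left(-4\right) 5\right)^{3} + 128 \cdot 2 \left(-4\right) 5}{3 + 2 \left(2 \left(-4\right) 5\right)^{2}}\right)^{2} = \left(\frac{80 \left(\left(-8\right) 5\right)^{3} + 128 \left(\left(-8\right) 5\right)}{3 + 2 \left(\left(-8\right) 5\right)^{2}}\right)^{2} = \left(\frac{80 \left(-40\right)^{3} + 128 \left(-40\right)}{3 + 2 \left(-40\right)^{2}}\right)^{2} = \left(\frac{80 \left(-64000\right) - 5120}{3 + 2 \cdot 1600}\right)^{2} = \left(\frac{-5120000 - 5120}{3 + 3200}\right)^{2} = \left(\frac{1}{3203} \left(-5125120\right)\right)^{2} = \left(- \frac{5125120}{3203}\right)^{2} = \frac{26266855014400}{10259209}$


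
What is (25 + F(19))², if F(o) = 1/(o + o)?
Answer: 904401/1444 ≈ 626.32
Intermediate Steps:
F(o) = 1/(2*o)
(25 + F(19))² = (25 + (½)/19)² = (25 + (½)*(1/19))² = (25 + 1/38)² = (951/38)² = 904401/1444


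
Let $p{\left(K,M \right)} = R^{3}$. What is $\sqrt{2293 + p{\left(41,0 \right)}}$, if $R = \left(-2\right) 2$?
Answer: $\sqrt{2229} \approx 47.212$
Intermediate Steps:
$R = -4$
$p{\left(K,M \right)} = -64$ ($p{\left(K,M \right)} = \left(-4\right)^{3} = -64$)
$\sqrt{2293 + p{\left(41,0 \right)}} = \sqrt{2293 - 64} = \sqrt{2229}$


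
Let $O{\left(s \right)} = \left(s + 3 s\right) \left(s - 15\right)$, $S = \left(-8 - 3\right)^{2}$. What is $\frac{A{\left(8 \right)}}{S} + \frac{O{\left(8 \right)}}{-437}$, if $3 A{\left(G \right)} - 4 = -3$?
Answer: $\frac{81749}{158631} \approx 0.51534$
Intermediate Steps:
$A{\left(G \right)} = \frac{1}{3}$ ($A{\left(G \right)} = \frac{4}{3} + \frac{1}{3} \left(-3\right) = \frac{4}{3} - 1 = \frac{1}{3}$)
$S = 121$ ($S = \left(-11\right)^{2} = 121$)
$O{\left(s \right)} = 4 s \left(-15 + s\right)$
$\frac{A{\left(8 \right)}}{S} + \frac{O{\left(8 \right)}}{-437} = \frac{1}{3 \cdot 121} + \frac{4 \cdot 8 \left(-15 + 8\right)}{-437} = \frac{1}{3} \cdot \frac{1}{121} + 4 \cdot 8 \left(-7\right) \left(- \frac{1}{437}\right) = \frac{1}{363} - - \frac{224}{437} = \frac{1}{363} + \frac{224}{437} = \frac{81749}{158631}$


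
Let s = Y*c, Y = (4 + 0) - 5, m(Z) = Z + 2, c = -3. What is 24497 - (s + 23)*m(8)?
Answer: 24237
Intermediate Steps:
m(Z) = 2 + Z
Y = -1 (Y = 4 - 5 = -1)
s = 3 (s = -1*(-3) = 3)
24497 - (s + 23)*m(8) = 24497 - (3 + 23)*(2 + 8) = 24497 - 26*10 = 24497 - 1*260 = 24497 - 260 = 24237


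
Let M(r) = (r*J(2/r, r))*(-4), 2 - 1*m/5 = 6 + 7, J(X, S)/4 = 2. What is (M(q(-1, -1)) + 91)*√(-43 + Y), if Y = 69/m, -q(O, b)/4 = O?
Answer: -37*I*√133870/55 ≈ -246.14*I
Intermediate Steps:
q(O, b) = -4*O
J(X, S) = 8 (J(X, S) = 4*2 = 8)
m = -55 (m = 10 - 5*(6 + 7) = 10 - 5*13 = 10 - 65 = -55)
M(r) = -32*r (M(r) = (r*8)*(-4) = (8*r)*(-4) = -32*r)
Y = -69/55 (Y = 69/(-55) = 69*(-1/55) = -69/55 ≈ -1.2545)
(M(q(-1, -1)) + 91)*√(-43 + Y) = (-(-128)*(-1) + 91)*√(-43 - 69/55) = (-32*4 + 91)*√(-2434/55) = (-128 + 91)*(I*√133870/55) = -37*I*√133870/55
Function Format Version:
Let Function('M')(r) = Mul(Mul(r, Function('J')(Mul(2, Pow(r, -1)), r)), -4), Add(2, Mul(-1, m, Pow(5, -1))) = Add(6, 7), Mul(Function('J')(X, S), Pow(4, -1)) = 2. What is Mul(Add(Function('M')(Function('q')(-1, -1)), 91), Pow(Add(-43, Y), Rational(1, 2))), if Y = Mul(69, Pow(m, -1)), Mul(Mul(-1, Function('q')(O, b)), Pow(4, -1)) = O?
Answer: Mul(Rational(-37, 55), I, Pow(133870, Rational(1, 2))) ≈ Mul(-246.14, I)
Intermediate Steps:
Function('q')(O, b) = Mul(-4, O)
Function('J')(X, S) = 8 (Function('J')(X, S) = Mul(4, 2) = 8)
m = -55 (m = Add(10, Mul(-5, Add(6, 7))) = Add(10, Mul(-5, 13)) = Add(10, -65) = -55)
Function('M')(r) = Mul(-32, r) (Function('M')(r) = Mul(Mul(r, 8), -4) = Mul(Mul(8, r), -4) = Mul(-32, r))
Y = Rational(-69, 55) (Y = Mul(69, Pow(-55, -1)) = Mul(69, Rational(-1, 55)) = Rational(-69, 55) ≈ -1.2545)
Mul(Add(Function('M')(Function('q')(-1, -1)), 91), Pow(Add(-43, Y), Rational(1, 2))) = Mul(Add(Mul(-32, Mul(-4, -1)), 91), Pow(Add(-43, Rational(-69, 55)), Rational(1, 2))) = Mul(Add(Mul(-32, 4), 91), Pow(Rational(-2434, 55), Rational(1, 2))) = Mul(Add(-128, 91), Mul(Rational(1, 55), I, Pow(133870, Rational(1, 2)))) = Mul(-37, Mul(Rational(1, 55), I, Pow(133870, Rational(1, 2)))) = Mul(Rational(-37, 55), I, Pow(133870, Rational(1, 2)))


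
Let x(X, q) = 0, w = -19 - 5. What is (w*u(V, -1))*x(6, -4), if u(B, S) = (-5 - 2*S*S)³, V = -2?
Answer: 0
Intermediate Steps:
w = -24
u(B, S) = (-5 - 2*S²)³
(w*u(V, -1))*x(6, -4) = -(-24)*(5 + 2*(-1)²)³*0 = -(-24)*(5 + 2*1)³*0 = -(-24)*(5 + 2)³*0 = -(-24)*7³*0 = -(-24)*343*0 = -24*(-343)*0 = 8232*0 = 0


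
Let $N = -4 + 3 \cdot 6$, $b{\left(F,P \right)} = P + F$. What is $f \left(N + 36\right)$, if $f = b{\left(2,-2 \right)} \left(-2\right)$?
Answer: $0$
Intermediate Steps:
$b{\left(F,P \right)} = F + P$
$N = 14$ ($N = -4 + 18 = 14$)
$f = 0$ ($f = \left(2 - 2\right) \left(-2\right) = 0 \left(-2\right) = 0$)
$f \left(N + 36\right) = 0 \left(14 + 36\right) = 0 \cdot 50 = 0$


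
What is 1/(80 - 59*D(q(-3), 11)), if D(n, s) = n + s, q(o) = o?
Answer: -1/392 ≈ -0.0025510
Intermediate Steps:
1/(80 - 59*D(q(-3), 11)) = 1/(80 - 59*(-3 + 11)) = 1/(80 - 59*8) = 1/(80 - 472) = 1/(-392) = -1/392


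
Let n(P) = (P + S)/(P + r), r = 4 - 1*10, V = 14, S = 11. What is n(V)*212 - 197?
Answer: 931/2 ≈ 465.50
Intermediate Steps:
r = -6 (r = 4 - 10 = -6)
n(P) = (11 + P)/(-6 + P) (n(P) = (P + 11)/(P - 6) = (11 + P)/(-6 + P))
n(V)*212 - 197 = ((11 + 14)/(-6 + 14))*212 - 197 = (25/8)*212 - 197 = 1325/2 - 197 = 931/2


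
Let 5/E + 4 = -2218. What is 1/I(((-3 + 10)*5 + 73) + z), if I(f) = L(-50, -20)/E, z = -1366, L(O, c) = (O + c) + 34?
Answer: 5/79992 ≈ 6.2506e-5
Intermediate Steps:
E = -5/2222 (E = 5/(-4 - 2218) = 5/(-2222) = 5*(-1/2222) = -5/2222 ≈ -0.0022502)
L(O, c) = 34 + O + c
I(f) = 79992/5 (I(f) = (34 - 50 - 20)/(-5/2222) = -36*(-2222/5) = 79992/5)
1/I(((-3 + 10)*5 + 73) + z) = 1/(79992/5) = 5/79992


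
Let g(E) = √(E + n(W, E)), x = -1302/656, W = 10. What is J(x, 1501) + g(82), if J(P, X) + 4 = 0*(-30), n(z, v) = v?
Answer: -4 + 2*√41 ≈ 8.8062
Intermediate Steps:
x = -651/328 (x = -1302*1/656 = -651/328 ≈ -1.9848)
J(P, X) = -4 (J(P, X) = -4 + 0*(-30) = -4 + 0 = -4)
g(E) = √2*√E (g(E) = √(E + E) = √(2*E) = √2*√E)
J(x, 1501) + g(82) = -4 + √2*√82 = -4 + 2*√41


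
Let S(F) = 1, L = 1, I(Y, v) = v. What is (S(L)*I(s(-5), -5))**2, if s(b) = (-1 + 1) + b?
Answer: 25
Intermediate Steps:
s(b) = b (s(b) = 0 + b = b)
(S(L)*I(s(-5), -5))**2 = (1*(-5))**2 = (-5)**2 = 25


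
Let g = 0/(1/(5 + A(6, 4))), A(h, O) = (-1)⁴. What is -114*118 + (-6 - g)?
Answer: -13458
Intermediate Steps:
A(h, O) = 1
g = 0 (g = 0/(1/(5 + 1)) = 0/(1/6) = 0/(⅙) = 0*6 = 0)
-114*118 + (-6 - g) = -114*118 + (-6 - 1*0) = -13452 + (-6 + 0) = -13452 - 6 = -13458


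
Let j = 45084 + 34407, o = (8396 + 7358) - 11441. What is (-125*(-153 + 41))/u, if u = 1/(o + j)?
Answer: 1173256000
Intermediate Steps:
o = 4313 (o = 15754 - 11441 = 4313)
j = 79491
u = 1/83804 (u = 1/(4313 + 79491) = 1/83804 ≈ 1.1933e-5)
(-125*(-153 + 41))/u = (-125*(-153 + 41))/(1/83804) = -125*(-112)*83804 = 14000*83804 = 1173256000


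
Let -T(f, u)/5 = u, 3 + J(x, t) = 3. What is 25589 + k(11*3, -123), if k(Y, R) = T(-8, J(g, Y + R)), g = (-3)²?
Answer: 25589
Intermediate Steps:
g = 9
J(x, t) = 0 (J(x, t) = -3 + 3 = 0)
T(f, u) = -5*u
k(Y, R) = 0 (k(Y, R) = -5*0 = 0)
25589 + k(11*3, -123) = 25589 + 0 = 25589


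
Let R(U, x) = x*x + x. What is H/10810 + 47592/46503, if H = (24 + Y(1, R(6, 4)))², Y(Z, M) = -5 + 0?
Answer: 59028567/55855270 ≈ 1.0568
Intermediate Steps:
R(U, x) = x + x² (R(U, x) = x² + x = x + x²)
Y(Z, M) = -5
H = 361 (H = (24 - 5)² = 19² = 361)
H/10810 + 47592/46503 = 361/10810 + 47592/46503 = 361*(1/10810) + 47592*(1/46503) = 361/10810 + 5288/5167 = 59028567/55855270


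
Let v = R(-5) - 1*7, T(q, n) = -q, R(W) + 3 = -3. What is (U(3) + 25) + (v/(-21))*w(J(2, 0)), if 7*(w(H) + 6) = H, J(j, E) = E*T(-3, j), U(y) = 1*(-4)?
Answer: 121/7 ≈ 17.286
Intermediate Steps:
R(W) = -6 (R(W) = -3 - 3 = -6)
U(y) = -4
J(j, E) = 3*E (J(j, E) = E*(-1*(-3)) = E*3 = 3*E)
w(H) = -6 + H/7
v = -13 (v = -6 - 1*7 = -6 - 7 = -13)
(U(3) + 25) + (v/(-21))*w(J(2, 0)) = (-4 + 25) + (-13/(-21))*(-6 + (3*0)/7) = 21 + (-13*(-1/21))*(-6 + (⅐)*0) = 21 + 13*(-6 + 0)/21 = 21 + (13/21)*(-6) = 21 - 26/7 = 121/7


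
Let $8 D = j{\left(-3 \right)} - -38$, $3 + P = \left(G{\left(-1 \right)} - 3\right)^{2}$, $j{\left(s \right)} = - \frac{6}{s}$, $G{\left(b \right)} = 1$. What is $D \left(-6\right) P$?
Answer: $-30$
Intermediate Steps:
$P = 1$ ($P = -3 + \left(1 - 3\right)^{2} = -3 + \left(-2\right)^{2} = -3 + 4 = 1$)
$D = 5$ ($D = \frac{- \frac{6}{-3} - -38}{8} = \frac{\left(-6\right) \left(- \frac{1}{3}\right) + 38}{8} = \frac{2 + 38}{8} = \frac{1}{8} \cdot 40 = 5$)
$D \left(-6\right) P = 5 \left(-6\right) 1 = \left(-30\right) 1 = -30$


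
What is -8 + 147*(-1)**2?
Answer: 139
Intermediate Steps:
-8 + 147*(-1)**2 = -8 + 147*1 = -8 + 147 = 139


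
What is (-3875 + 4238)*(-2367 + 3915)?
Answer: 561924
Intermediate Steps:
(-3875 + 4238)*(-2367 + 3915) = 363*1548 = 561924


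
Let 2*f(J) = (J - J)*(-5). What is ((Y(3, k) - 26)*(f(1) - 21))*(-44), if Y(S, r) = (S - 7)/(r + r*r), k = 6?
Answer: -24112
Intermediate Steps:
Y(S, r) = (-7 + S)/(r + r**2)
f(J) = 0 (f(J) = ((J - J)*(-5))/2 = (0*(-5))/2 = (1/2)*0 = 0)
((Y(3, k) - 26)*(f(1) - 21))*(-44) = (((-7 + 3)/(6*(1 + 6)) - 26)*(0 - 21))*(-44) = (((1/6)*(-4)/7 - 26)*(-21))*(-44) = (((1/6)*(1/7)*(-4) - 26)*(-21))*(-44) = ((-2/21 - 26)*(-21))*(-44) = -548/21*(-21)*(-44) = 548*(-44) = -24112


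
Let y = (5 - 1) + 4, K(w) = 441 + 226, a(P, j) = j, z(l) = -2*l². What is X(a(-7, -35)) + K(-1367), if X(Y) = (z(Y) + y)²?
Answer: 5964031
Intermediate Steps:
K(w) = 667
y = 8 (y = 4 + 4 = 8)
X(Y) = (8 - 2*Y²)² (X(Y) = (-2*Y² + 8)² = (8 - 2*Y²)²)
X(a(-7, -35)) + K(-1367) = 4*(-4 + (-35)²)² + 667 = 4*(-4 + 1225)² + 667 = 4*1221² + 667 = 4*1490841 + 667 = 5963364 + 667 = 5964031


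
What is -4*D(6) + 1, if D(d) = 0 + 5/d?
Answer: -7/3 ≈ -2.3333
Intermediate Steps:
D(d) = 5/d
-4*D(6) + 1 = -20/6 + 1 = -4*⅚ + 1 = -10/3 + 1 = -7/3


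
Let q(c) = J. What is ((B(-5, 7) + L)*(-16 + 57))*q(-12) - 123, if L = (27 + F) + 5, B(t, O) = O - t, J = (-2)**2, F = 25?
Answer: 11193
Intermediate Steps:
J = 4
L = 57 (L = (27 + 25) + 5 = 52 + 5 = 57)
q(c) = 4
((B(-5, 7) + L)*(-16 + 57))*q(-12) - 123 = (((7 - 1*(-5)) + 57)*(-16 + 57))*4 - 123 = (((7 + 5) + 57)*41)*4 - 123 = ((12 + 57)*41)*4 - 123 = (69*41)*4 - 123 = 2829*4 - 123 = 11316 - 123 = 11193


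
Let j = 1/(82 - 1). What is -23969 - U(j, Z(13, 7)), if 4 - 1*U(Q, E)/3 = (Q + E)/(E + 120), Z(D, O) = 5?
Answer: -80935469/3375 ≈ -23981.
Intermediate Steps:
j = 1/81 ≈ 0.012346
U(Q, E) = 12 - 3*(E + Q)/(120 + E) (U(Q, E) = 12 - 3*(Q + E)/(E + 120) = 12 - 3*(E + Q)/(120 + E))
-23969 - U(j, Z(13, 7)) = -23969 - 3*(480 - 1*1/81 + 3*5)/(120 + 5) = -23969 - 3*(480 - 1/81 + 15)/125 = -23969 - 3*40094/(125*81) = -23969 - 1*40094/3375 = -23969 - 40094/3375 = -80935469/3375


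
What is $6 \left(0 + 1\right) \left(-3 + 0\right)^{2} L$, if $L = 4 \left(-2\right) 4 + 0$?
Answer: $-1728$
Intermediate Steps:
$L = -32$ ($L = \left(-8\right) 4 + 0 = -32 + 0 = -32$)
$6 \left(0 + 1\right) \left(-3 + 0\right)^{2} L = 6 \left(0 + 1\right) \left(-3 + 0\right)^{2} \left(-32\right) = 6 \cdot 1 \left(-3\right)^{2} \left(-32\right) = 6 \cdot 9 \left(-32\right) = 54 \left(-32\right) = -1728$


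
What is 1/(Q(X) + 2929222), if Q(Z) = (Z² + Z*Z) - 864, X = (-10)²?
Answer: 1/2948358 ≈ 3.3917e-7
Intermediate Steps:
X = 100
Q(Z) = -864 + 2*Z² (Q(Z) = (Z² + Z²) - 864 = 2*Z² - 864 = -864 + 2*Z²)
1/(Q(X) + 2929222) = 1/((-864 + 2*100²) + 2929222) = 1/((-864 + 2*10000) + 2929222) = 1/((-864 + 20000) + 2929222) = 1/(19136 + 2929222) = 1/2948358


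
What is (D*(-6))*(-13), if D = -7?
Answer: -546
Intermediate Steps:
(D*(-6))*(-13) = -7*(-6)*(-13) = 42*(-13) = -546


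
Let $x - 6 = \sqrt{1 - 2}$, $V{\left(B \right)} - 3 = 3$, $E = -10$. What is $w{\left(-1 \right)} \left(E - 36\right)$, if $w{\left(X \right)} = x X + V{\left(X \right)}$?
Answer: $46 i \approx 46.0 i$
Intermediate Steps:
$V{\left(B \right)} = 6$ ($V{\left(B \right)} = 3 + 3 = 6$)
$x = 6 + i$ ($x = 6 + \sqrt{1 - 2} = 6 + \sqrt{-1} = 6 + i \approx 6.0 + 1.0 i$)
$w{\left(X \right)} = 6 + X \left(6 + i\right)$ ($w{\left(X \right)} = \left(6 + i\right) X + 6 = X \left(6 + i\right) + 6 = 6 + X \left(6 + i\right)$)
$w{\left(-1 \right)} \left(E - 36\right) = \left(6 - \left(6 + i\right)\right) \left(-10 - 36\right) = \left(6 - \left(6 + i\right)\right) \left(-46\right) = - i \left(-46\right) = 46 i$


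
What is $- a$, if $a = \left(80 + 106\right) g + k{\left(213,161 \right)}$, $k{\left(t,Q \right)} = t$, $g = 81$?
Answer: $-15279$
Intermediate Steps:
$a = 15279$ ($a = \left(80 + 106\right) 81 + 213 = 186 \cdot 81 + 213 = 15066 + 213 = 15279$)
$- a = \left(-1\right) 15279 = -15279$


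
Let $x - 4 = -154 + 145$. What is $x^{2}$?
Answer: $25$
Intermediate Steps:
$x = -5$ ($x = 4 + \left(-154 + 145\right) = 4 - 9 = -5$)
$x^{2} = \left(-5\right)^{2} = 25$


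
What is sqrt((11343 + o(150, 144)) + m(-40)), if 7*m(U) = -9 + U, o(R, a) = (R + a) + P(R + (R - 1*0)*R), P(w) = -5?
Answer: 5*sqrt(465) ≈ 107.82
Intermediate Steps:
o(R, a) = -5 + R + a (o(R, a) = (R + a) - 5 = -5 + R + a)
m(U) = -9/7 + U/7 (m(U) = (-9 + U)/7 = -9/7 + U/7)
sqrt((11343 + o(150, 144)) + m(-40)) = sqrt((11343 + (-5 + 150 + 144)) + (-9/7 + (1/7)*(-40))) = sqrt((11343 + 289) + (-9/7 - 40/7)) = sqrt(11632 - 7) = sqrt(11625) = 5*sqrt(465)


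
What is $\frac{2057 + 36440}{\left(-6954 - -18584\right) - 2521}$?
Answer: $\frac{38497}{9109} \approx 4.2263$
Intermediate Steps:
$\frac{2057 + 36440}{\left(-6954 - -18584\right) - 2521} = \frac{38497}{\left(-6954 + 18584\right) - 2521} = \frac{38497}{11630 - 2521} = \frac{38497}{9109}$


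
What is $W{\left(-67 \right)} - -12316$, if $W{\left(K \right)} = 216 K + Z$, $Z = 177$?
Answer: $-1979$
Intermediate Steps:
$W{\left(K \right)} = 177 + 216 K$ ($W{\left(K \right)} = 216 K + 177 = 177 + 216 K$)
$W{\left(-67 \right)} - -12316 = \left(177 + 216 \left(-67\right)\right) - -12316 = \left(177 - 14472\right) + 12316 = -14295 + 12316 = -1979$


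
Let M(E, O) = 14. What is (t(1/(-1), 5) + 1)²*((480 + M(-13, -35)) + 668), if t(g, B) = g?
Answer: 0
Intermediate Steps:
(t(1/(-1), 5) + 1)²*((480 + M(-13, -35)) + 668) = (1/(-1) + 1)²*((480 + 14) + 668) = (-1 + 1)²*(494 + 668) = 0²*1162 = 0*1162 = 0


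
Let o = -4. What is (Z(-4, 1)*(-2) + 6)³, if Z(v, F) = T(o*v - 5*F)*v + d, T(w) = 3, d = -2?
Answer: 39304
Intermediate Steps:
Z(v, F) = -2 + 3*v (Z(v, F) = 3*v - 2 = -2 + 3*v)
(Z(-4, 1)*(-2) + 6)³ = ((-2 + 3*(-4))*(-2) + 6)³ = ((-2 - 12)*(-2) + 6)³ = (-14*(-2) + 6)³ = (28 + 6)³ = 34³ = 39304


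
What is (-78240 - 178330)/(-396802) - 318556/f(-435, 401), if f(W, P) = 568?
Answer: -15782240769/28172942 ≈ -560.19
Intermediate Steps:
(-78240 - 178330)/(-396802) - 318556/f(-435, 401) = (-78240 - 178330)/(-396802) - 318556/568 = -256570*(-1/396802) - 318556*1/568 = 128285/198401 - 79639/142 = -15782240769/28172942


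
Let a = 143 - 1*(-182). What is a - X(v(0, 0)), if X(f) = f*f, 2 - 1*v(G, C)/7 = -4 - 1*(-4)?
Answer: 129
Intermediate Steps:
v(G, C) = 14 (v(G, C) = 14 - 7*(-4 - 1*(-4)) = 14 - 7*(-4 + 4) = 14 - 7*0 = 14 + 0 = 14)
X(f) = f**2
a = 325 (a = 143 + 182 = 325)
a - X(v(0, 0)) = 325 - 1*14**2 = 325 - 1*196 = 325 - 196 = 129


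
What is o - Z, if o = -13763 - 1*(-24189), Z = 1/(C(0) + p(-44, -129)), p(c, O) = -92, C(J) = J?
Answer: 959193/92 ≈ 10426.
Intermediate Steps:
Z = -1/92 (Z = 1/(0 - 92) = 1/(-92) = -1/92 ≈ -0.010870)
o = 10426 (o = -13763 + 24189 = 10426)
o - Z = 10426 - 1*(-1/92) = 10426 + 1/92 = 959193/92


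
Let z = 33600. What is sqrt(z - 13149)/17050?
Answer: sqrt(20451)/17050 ≈ 0.0083875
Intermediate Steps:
sqrt(z - 13149)/17050 = sqrt(33600 - 13149)/17050 = sqrt(20451)*(1/17050) = sqrt(20451)/17050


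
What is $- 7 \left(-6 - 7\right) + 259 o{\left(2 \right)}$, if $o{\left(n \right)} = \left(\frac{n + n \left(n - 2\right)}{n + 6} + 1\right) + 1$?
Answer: $\frac{2695}{4} \approx 673.75$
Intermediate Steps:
$o{\left(n \right)} = 2 + \frac{n + n \left(-2 + n\right)}{6 + n}$ ($o{\left(n \right)} = \left(\frac{n + n \left(-2 + n\right)}{6 + n} + 1\right) + 1 = \left(1 + \frac{n + n \left(-2 + n\right)}{6 + n}\right) + 1 = 2 + \frac{n + n \left(-2 + n\right)}{6 + n}$)
$- 7 \left(-6 - 7\right) + 259 o{\left(2 \right)} = - 7 \left(-6 - 7\right) + 259 \frac{12 + 2 + 2^{2}}{6 + 2} = \left(-7\right) \left(-13\right) + 259 \frac{12 + 2 + 4}{8} = 91 + 259 \cdot \frac{1}{8} \cdot 18 = 91 + 259 \cdot \frac{9}{4} = 91 + \frac{2331}{4} = \frac{2695}{4}$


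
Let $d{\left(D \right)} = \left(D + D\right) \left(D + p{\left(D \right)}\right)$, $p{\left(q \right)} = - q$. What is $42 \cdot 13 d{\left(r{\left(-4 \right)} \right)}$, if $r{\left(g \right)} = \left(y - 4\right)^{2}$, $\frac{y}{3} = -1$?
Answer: $0$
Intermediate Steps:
$y = -3$ ($y = 3 \left(-1\right) = -3$)
$r{\left(g \right)} = 49$ ($r{\left(g \right)} = \left(-3 - 4\right)^{2} = \left(-7\right)^{2} = 49$)
$d{\left(D \right)} = 0$ ($d{\left(D \right)} = \left(D + D\right) \left(D - D\right) = 2 D 0 = 0$)
$42 \cdot 13 d{\left(r{\left(-4 \right)} \right)} = 42 \cdot 13 \cdot 0 = 546 \cdot 0 = 0$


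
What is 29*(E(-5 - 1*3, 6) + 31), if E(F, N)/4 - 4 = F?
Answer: 435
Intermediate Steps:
E(F, N) = 16 + 4*F
29*(E(-5 - 1*3, 6) + 31) = 29*((16 + 4*(-5 - 1*3)) + 31) = 29*((16 + 4*(-5 - 3)) + 31) = 29*((16 + 4*(-8)) + 31) = 29*((16 - 32) + 31) = 29*(-16 + 31) = 29*15 = 435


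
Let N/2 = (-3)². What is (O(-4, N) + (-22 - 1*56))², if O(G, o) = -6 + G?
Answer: 7744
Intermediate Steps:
N = 18 (N = 2*(-3)² = 2*9 = 18)
(O(-4, N) + (-22 - 1*56))² = ((-6 - 4) + (-22 - 1*56))² = (-10 + (-22 - 56))² = (-10 - 78)² = (-88)² = 7744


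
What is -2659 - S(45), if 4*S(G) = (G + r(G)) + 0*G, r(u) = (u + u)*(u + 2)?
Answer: -14911/4 ≈ -3727.8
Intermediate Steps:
r(u) = 2*u*(2 + u) (r(u) = (2*u)*(2 + u) = 2*u*(2 + u))
S(G) = G/4 + G*(2 + G)/2 (S(G) = ((G + 2*G*(2 + G)) + 0*G)/4 = ((G + 2*G*(2 + G)) + 0)/4 = (G + 2*G*(2 + G))/4 = G/4 + G*(2 + G)/2)
-2659 - S(45) = -2659 - 45*(5 + 2*45)/4 = -2659 - 45*(5 + 90)/4 = -2659 - 45*95/4 = -2659 - 1*4275/4 = -2659 - 4275/4 = -14911/4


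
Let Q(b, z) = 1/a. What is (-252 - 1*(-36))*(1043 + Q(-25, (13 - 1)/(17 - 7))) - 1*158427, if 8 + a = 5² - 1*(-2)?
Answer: -7290801/19 ≈ -3.8373e+5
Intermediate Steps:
a = 19 (a = -8 + (5² - 1*(-2)) = -8 + (25 + 2) = -8 + 27 = 19)
Q(b, z) = 1/19
(-252 - 1*(-36))*(1043 + Q(-25, (13 - 1)/(17 - 7))) - 1*158427 = (-252 - 1*(-36))*(1043 + 1/19) - 1*158427 = (-252 + 36)*(19818/19) - 158427 = -216*19818/19 - 158427 = -4280688/19 - 158427 = -7290801/19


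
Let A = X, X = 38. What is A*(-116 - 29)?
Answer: -5510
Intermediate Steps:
A = 38
A*(-116 - 29) = 38*(-116 - 29) = 38*(-145) = -5510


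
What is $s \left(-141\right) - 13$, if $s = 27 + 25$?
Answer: $-7345$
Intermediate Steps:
$s = 52$
$s \left(-141\right) - 13 = 52 \left(-141\right) - 13 = -7332 - 13 = -7345$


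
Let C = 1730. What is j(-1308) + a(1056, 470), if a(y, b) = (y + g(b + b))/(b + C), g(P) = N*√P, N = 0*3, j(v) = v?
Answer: -32688/25 ≈ -1307.5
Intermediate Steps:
N = 0
g(P) = 0 (g(P) = 0*√P = 0)
a(y, b) = y/(1730 + b) (a(y, b) = (y + 0)/(b + 1730) = y/(1730 + b))
j(-1308) + a(1056, 470) = -1308 + 1056/(1730 + 470) = -1308 + 1056/2200 = -1308 + 1056*(1/2200) = -1308 + 12/25 = -32688/25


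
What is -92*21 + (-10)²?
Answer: -1832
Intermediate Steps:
-92*21 + (-10)² = -1932 + 100 = -1832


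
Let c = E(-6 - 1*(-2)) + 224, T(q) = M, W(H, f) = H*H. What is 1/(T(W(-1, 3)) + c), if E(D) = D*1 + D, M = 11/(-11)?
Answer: 1/215 ≈ 0.0046512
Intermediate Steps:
W(H, f) = H**2
M = -1 (M = 11*(-1/11) = -1)
T(q) = -1
E(D) = 2*D (E(D) = D + D = 2*D)
c = 216 (c = 2*(-6 - 1*(-2)) + 224 = 2*(-6 + 2) + 224 = 2*(-4) + 224 = -8 + 224 = 216)
1/(T(W(-1, 3)) + c) = 1/(-1 + 216) = 1/215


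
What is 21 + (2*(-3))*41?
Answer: -225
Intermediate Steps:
21 + (2*(-3))*41 = 21 - 6*41 = 21 - 246 = -225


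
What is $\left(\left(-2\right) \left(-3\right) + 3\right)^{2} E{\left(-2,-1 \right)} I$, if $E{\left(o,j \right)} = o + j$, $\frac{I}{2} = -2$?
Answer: $972$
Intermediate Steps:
$I = -4$ ($I = 2 \left(-2\right) = -4$)
$E{\left(o,j \right)} = j + o$
$\left(\left(-2\right) \left(-3\right) + 3\right)^{2} E{\left(-2,-1 \right)} I = \left(\left(-2\right) \left(-3\right) + 3\right)^{2} \left(-1 - 2\right) \left(-4\right) = \left(6 + 3\right)^{2} \left(-3\right) \left(-4\right) = 9^{2} \left(-3\right) \left(-4\right) = 81 \left(-3\right) \left(-4\right) = \left(-243\right) \left(-4\right) = 972$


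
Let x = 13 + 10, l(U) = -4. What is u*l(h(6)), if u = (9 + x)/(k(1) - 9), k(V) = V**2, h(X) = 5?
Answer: 16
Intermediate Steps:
x = 23
u = -4 (u = (9 + 23)/(1**2 - 9) = 32/(1 - 9) = 32/(-8) = 32*(-1/8) = -4)
u*l(h(6)) = -4*(-4) = 16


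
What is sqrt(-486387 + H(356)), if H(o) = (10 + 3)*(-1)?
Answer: 160*I*sqrt(19) ≈ 697.42*I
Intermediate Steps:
H(o) = -13 (H(o) = 13*(-1) = -13)
sqrt(-486387 + H(356)) = sqrt(-486387 - 13) = sqrt(-486400) = 160*I*sqrt(19)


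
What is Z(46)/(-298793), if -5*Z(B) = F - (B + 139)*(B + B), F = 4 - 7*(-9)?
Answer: -16953/1493965 ≈ -0.011348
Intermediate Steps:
F = 67 (F = 4 + 63 = 67)
Z(B) = -67/5 + 2*B*(139 + B)/5 (Z(B) = -(67 - (B + 139)*(B + B))/5 = -(67 - (139 + B)*2*B)/5 = -(67 - 2*B*(139 + B))/5 = -67/5 + 2*B*(139 + B)/5)
Z(46)/(-298793) = (-67/5 + (⅖)*46² + (278/5)*46)/(-298793) = (-67/5 + (⅖)*2116 + 12788/5)*(-1/298793) = (-67/5 + 4232/5 + 12788/5)*(-1/298793) = (16953/5)*(-1/298793) = -16953/1493965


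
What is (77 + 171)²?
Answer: 61504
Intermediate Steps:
(77 + 171)² = 248² = 61504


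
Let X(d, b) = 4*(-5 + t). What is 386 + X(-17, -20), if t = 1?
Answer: 370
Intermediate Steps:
X(d, b) = -16 (X(d, b) = 4*(-5 + 1) = 4*(-4) = -16)
386 + X(-17, -20) = 386 - 16 = 370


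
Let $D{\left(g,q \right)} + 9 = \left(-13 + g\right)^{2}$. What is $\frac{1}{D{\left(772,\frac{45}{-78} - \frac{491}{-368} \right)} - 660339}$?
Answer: $- \frac{1}{84267} \approx -1.1867 \cdot 10^{-5}$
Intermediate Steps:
$D{\left(g,q \right)} = -9 + \left(-13 + g\right)^{2}$
$\frac{1}{D{\left(772,\frac{45}{-78} - \frac{491}{-368} \right)} - 660339} = \frac{1}{\left(-9 + \left(-13 + 772\right)^{2}\right) - 660339} = \frac{1}{\left(-9 + 759^{2}\right) - 660339} = \frac{1}{\left(-9 + 576081\right) - 660339} = \frac{1}{576072 - 660339} = \frac{1}{-84267} = - \frac{1}{84267}$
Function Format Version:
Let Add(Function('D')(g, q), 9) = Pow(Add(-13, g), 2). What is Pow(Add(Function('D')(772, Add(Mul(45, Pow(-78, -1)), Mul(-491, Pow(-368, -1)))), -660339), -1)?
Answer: Rational(-1, 84267) ≈ -1.1867e-5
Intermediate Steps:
Function('D')(g, q) = Add(-9, Pow(Add(-13, g), 2))
Pow(Add(Function('D')(772, Add(Mul(45, Pow(-78, -1)), Mul(-491, Pow(-368, -1)))), -660339), -1) = Pow(Add(Add(-9, Pow(Add(-13, 772), 2)), -660339), -1) = Pow(Add(Add(-9, Pow(759, 2)), -660339), -1) = Pow(Add(Add(-9, 576081), -660339), -1) = Pow(Add(576072, -660339), -1) = Pow(-84267, -1) = Rational(-1, 84267)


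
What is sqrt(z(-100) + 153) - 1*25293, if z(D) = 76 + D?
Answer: -25293 + sqrt(129) ≈ -25282.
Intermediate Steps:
sqrt(z(-100) + 153) - 1*25293 = sqrt((76 - 100) + 153) - 1*25293 = sqrt(-24 + 153) - 25293 = sqrt(129) - 25293 = -25293 + sqrt(129)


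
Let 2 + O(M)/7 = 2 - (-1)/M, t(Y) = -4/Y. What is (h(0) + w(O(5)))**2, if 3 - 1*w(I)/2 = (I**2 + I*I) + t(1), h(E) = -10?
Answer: 9216/625 ≈ 14.746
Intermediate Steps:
O(M) = 7/M (O(M) = -14 + 7*(2 - (-1)/M) = -14 + 7*(2 + 1/M) = -14 + (14 + 7/M) = 7/M)
w(I) = 14 - 4*I**2 (w(I) = 6 - 2*((I**2 + I*I) - 4/1) = 6 - 2*((I**2 + I**2) - 4*1) = 6 - 2*(2*I**2 - 4) = 6 - 2*(-4 + 2*I**2) = 6 + (8 - 4*I**2) = 14 - 4*I**2)
(h(0) + w(O(5)))**2 = (-10 + (14 - 4*(7/5)**2))**2 = (-10 + (14 - 4*49/25))**2 = (-10 + (14 - 196/25))**2 = (-10 + 154/25)**2 = (-96/25)**2 = 9216/625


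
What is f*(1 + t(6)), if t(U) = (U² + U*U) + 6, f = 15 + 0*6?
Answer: 1185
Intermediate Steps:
f = 15 (f = 15 + 0 = 15)
t(U) = 6 + 2*U² (t(U) = (U² + U²) + 6 = 2*U² + 6 = 6 + 2*U²)
f*(1 + t(6)) = 15*(1 + (6 + 2*6²)) = 15*(1 + (6 + 2*36)) = 15*(1 + (6 + 72)) = 15*(1 + 78) = 15*79 = 1185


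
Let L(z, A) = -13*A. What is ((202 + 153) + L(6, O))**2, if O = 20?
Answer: 9025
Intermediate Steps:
((202 + 153) + L(6, O))**2 = ((202 + 153) - 13*20)**2 = (355 - 260)**2 = 95**2 = 9025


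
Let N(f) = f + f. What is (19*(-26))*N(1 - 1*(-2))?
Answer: -2964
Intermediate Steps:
N(f) = 2*f
(19*(-26))*N(1 - 1*(-2)) = (19*(-26))*(2*(1 - 1*(-2))) = -988*(1 + 2) = -988*3 = -494*6 = -2964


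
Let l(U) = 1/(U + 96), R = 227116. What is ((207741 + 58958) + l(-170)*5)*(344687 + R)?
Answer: 11284944474963/74 ≈ 1.5250e+11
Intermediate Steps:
l(U) = 1/(96 + U)
((207741 + 58958) + l(-170)*5)*(344687 + R) = ((207741 + 58958) + 5/(96 - 170))*(344687 + 227116) = (266699 + 5/(-74))*571803 = (266699 - 1/74*5)*571803 = (266699 - 5/74)*571803 = (19735721/74)*571803 = 11284944474963/74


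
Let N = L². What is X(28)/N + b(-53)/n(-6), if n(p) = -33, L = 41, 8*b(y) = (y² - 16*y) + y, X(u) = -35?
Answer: -1516891/110946 ≈ -13.672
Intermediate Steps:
b(y) = -15*y/8 + y²/8 (b(y) = ((y² - 16*y) + y)/8 = (y² - 15*y)/8 = -15*y/8 + y²/8)
N = 1681 (N = 41² = 1681)
X(28)/N + b(-53)/n(-6) = -35/1681 + ((⅛)*(-53)*(-15 - 53))/(-33) = -35*1/1681 + ((⅛)*(-53)*(-68))*(-1/33) = -35/1681 + (901/2)*(-1/33) = -35/1681 - 901/66 = -1516891/110946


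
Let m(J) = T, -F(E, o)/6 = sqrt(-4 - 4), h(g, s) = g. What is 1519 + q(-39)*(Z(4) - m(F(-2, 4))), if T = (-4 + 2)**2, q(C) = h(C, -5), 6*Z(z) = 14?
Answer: 1584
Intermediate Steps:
Z(z) = 7/3 (Z(z) = (1/6)*14 = 7/3)
q(C) = C
F(E, o) = -12*I*sqrt(2) (F(E, o) = -6*sqrt(-4 - 4) = -12*I*sqrt(2))
T = 4 (T = (-2)**2 = 4)
m(J) = 4
1519 + q(-39)*(Z(4) - m(F(-2, 4))) = 1519 - 39*(7/3 - 1*4) = 1519 - 39*(7/3 - 4) = 1519 - 39*(-5/3) = 1519 + 65 = 1584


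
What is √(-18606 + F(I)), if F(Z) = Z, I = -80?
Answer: I*√18686 ≈ 136.7*I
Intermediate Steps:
√(-18606 + F(I)) = √(-18606 - 80) = √(-18686) = I*√18686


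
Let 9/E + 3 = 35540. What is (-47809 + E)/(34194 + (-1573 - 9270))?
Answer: -1698988424/829824487 ≈ -2.0474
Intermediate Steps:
E = 9/35537 (E = 9/(-3 + 35540) = 9/35537 ≈ 0.00025326)
(-47809 + E)/(34194 + (-1573 - 9270)) = (-47809 + 9/35537)/(34194 + (-1573 - 9270)) = -1698988424/(35537*(34194 - 10843)) = -1698988424/35537/23351 = -1698988424/35537*1/23351 = -1698988424/829824487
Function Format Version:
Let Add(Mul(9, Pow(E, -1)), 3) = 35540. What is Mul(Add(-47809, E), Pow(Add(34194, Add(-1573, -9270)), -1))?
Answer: Rational(-1698988424, 829824487) ≈ -2.0474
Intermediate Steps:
E = Rational(9, 35537) (E = Mul(9, Pow(Add(-3, 35540), -1)) = Mul(9, Pow(35537, -1)) = Mul(9, Rational(1, 35537)) = Rational(9, 35537) ≈ 0.00025326)
Mul(Add(-47809, E), Pow(Add(34194, Add(-1573, -9270)), -1)) = Mul(Add(-47809, Rational(9, 35537)), Pow(Add(34194, Add(-1573, -9270)), -1)) = Mul(Rational(-1698988424, 35537), Pow(Add(34194, -10843), -1)) = Mul(Rational(-1698988424, 35537), Pow(23351, -1)) = Mul(Rational(-1698988424, 35537), Rational(1, 23351)) = Rational(-1698988424, 829824487)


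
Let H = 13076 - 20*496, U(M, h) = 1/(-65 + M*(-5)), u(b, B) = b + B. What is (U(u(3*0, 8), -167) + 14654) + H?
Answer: 1870049/105 ≈ 17810.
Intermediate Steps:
u(b, B) = B + b
U(M, h) = 1/(-65 - 5*M)
H = 3156 (H = 13076 - 1*9920 = 13076 - 9920 = 3156)
(U(u(3*0, 8), -167) + 14654) + H = (-1/(65 + 5*(8 + 3*0)) + 14654) + 3156 = (-1/(65 + 5*(8 + 0)) + 14654) + 3156 = (-1/(65 + 5*8) + 14654) + 3156 = (-1/(65 + 40) + 14654) + 3156 = (-1/105 + 14654) + 3156 = 1538669/105 + 3156 = 1870049/105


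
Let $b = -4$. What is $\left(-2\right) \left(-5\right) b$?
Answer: $-40$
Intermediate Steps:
$\left(-2\right) \left(-5\right) b = \left(-2\right) \left(-5\right) \left(-4\right) = 10 \left(-4\right) = -40$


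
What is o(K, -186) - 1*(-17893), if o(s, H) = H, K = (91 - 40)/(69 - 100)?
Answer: 17707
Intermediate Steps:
K = -51/31 (K = 51/(-31) = 51*(-1/31) = -51/31 ≈ -1.6452)
o(K, -186) - 1*(-17893) = -186 - 1*(-17893) = -186 + 17893 = 17707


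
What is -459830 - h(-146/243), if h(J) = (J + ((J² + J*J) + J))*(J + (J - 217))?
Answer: -6599559729262/14348907 ≈ -4.5993e+5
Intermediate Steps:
h(J) = (-217 + 2*J)*(2*J + 2*J²) (h(J) = (J + ((J² + J²) + J))*(J + (-217 + J)) = (J + (2*J² + J))*(-217 + 2*J) = (J + (J + 2*J²))*(-217 + 2*J) = (2*J + 2*J²)*(-217 + 2*J) = (-217 + 2*J)*(2*J + 2*J²))
-459830 - h(-146/243) = -459830 - 2*(-146/243)*(-217 - (-31390)/243 + 2*(-146/243)²) = -459830 - 2*(-146*1/243)*(-217 - (-31390)/243 + 2*(-146*1/243)²) = -459830 - 2*(-146)*(-217 - 215*(-146/243) + 2*(-146/243)²)/243 = -459830 - 2*(-146)*(-217 + 31390/243 + 2*(21316/59049))/243 = -459830 - 2*(-146)*(-217 + 31390/243 + 42632/59049)/243 = -459830 - 2*(-146)*(-5143231)/(243*59049) = -459830 - 1*1501823452/14348907 = -459830 - 1501823452/14348907 = -6599559729262/14348907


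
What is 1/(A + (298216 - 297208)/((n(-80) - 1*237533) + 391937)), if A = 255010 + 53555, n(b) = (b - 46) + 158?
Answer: 38609/11913386337 ≈ 3.2408e-6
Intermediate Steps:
n(b) = 112 + b (n(b) = (-46 + b) + 158 = 112 + b)
A = 308565
1/(A + (298216 - 297208)/((n(-80) - 1*237533) + 391937)) = 1/(308565 + (298216 - 297208)/(((112 - 80) - 1*237533) + 391937)) = 1/(308565 + 1008/((32 - 237533) + 391937)) = 1/(308565 + 1008/(-237501 + 391937)) = 1/(308565 + 1008/154436) = 1/(308565 + 1008*(1/154436)) = 1/(308565 + 252/38609) = 1/(11913386337/38609) = 38609/11913386337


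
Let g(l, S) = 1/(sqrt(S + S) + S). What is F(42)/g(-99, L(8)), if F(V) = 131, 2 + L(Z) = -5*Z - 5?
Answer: -6157 + 131*I*sqrt(94) ≈ -6157.0 + 1270.1*I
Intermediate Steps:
L(Z) = -7 - 5*Z (L(Z) = -2 + (-5*Z - 5) = -2 + (-5 - 5*Z) = -7 - 5*Z)
g(l, S) = 1/(S + sqrt(2)*sqrt(S)) (g(l, S) = 1/(sqrt(2*S) + S) = 1/(sqrt(2)*sqrt(S) + S) = 1/(S + sqrt(2)*sqrt(S)))
F(42)/g(-99, L(8)) = 131/(1/((-7 - 5*8) + sqrt(2)*sqrt(-7 - 5*8))) = 131/(1/((-7 - 40) + sqrt(2)*sqrt(-7 - 40))) = 131/(1/(-47 + sqrt(2)*sqrt(-47))) = 131/(1/(-47 + sqrt(2)*(I*sqrt(47)))) = 131/(1/(-47 + I*sqrt(94))) = 131*(-47 + I*sqrt(94)) = -6157 + 131*I*sqrt(94)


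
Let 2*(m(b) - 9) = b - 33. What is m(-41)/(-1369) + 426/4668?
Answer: 118983/1065082 ≈ 0.11171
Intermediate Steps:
m(b) = -15/2 + b/2 (m(b) = 9 + (b - 33)/2 = 9 + (-33 + b)/2 = 9 + (-33/2 + b/2) = -15/2 + b/2)
m(-41)/(-1369) + 426/4668 = (-15/2 + (½)*(-41))/(-1369) + 426/4668 = (-15/2 - 41/2)*(-1/1369) + 426*(1/4668) = -28*(-1/1369) + 71/778 = 28/1369 + 71/778 = 118983/1065082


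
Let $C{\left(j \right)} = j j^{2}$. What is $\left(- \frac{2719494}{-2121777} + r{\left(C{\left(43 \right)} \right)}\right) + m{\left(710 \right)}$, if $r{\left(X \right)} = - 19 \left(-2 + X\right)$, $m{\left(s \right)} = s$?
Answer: $- \frac{355959616239}{235753} \approx -1.5099 \cdot 10^{6}$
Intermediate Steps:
$C{\left(j \right)} = j^{3}$
$r{\left(X \right)} = 38 - 19 X$
$\left(- \frac{2719494}{-2121777} + r{\left(C{\left(43 \right)} \right)}\right) + m{\left(710 \right)} = \left(- \frac{2719494}{-2121777} + \left(38 - 19 \cdot 43^{3}\right)\right) + 710 = \left(\left(-2719494\right) \left(- \frac{1}{2121777}\right) + \left(38 - 1510633\right)\right) + 710 = \left(\frac{302166}{235753} + \left(38 - 1510633\right)\right) + 710 = \left(\frac{302166}{235753} - 1510595\right) + 710 = - \frac{356127000869}{235753} + 710 = - \frac{355959616239}{235753}$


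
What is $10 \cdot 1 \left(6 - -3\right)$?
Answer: $90$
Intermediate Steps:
$10 \cdot 1 \left(6 - -3\right) = 10 \left(6 + 3\right) = 10 \cdot 9 = 90$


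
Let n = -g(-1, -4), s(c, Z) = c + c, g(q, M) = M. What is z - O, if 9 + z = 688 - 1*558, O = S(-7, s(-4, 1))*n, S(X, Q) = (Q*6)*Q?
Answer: -1415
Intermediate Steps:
s(c, Z) = 2*c
S(X, Q) = 6*Q² (S(X, Q) = (6*Q)*Q = 6*Q²)
n = 4 (n = -1*(-4) = 4)
O = 1536 (O = (6*(2*(-4))²)*4 = (6*(-8)²)*4 = (6*64)*4 = 384*4 = 1536)
z = 121 (z = -9 + (688 - 1*558) = -9 + (688 - 558) = -9 + 130 = 121)
z - O = 121 - 1*1536 = 121 - 1536 = -1415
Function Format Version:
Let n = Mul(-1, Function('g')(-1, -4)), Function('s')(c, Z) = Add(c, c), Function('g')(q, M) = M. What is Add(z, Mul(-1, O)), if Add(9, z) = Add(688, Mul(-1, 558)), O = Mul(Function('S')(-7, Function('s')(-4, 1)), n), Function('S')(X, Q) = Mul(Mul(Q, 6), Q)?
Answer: -1415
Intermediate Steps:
Function('s')(c, Z) = Mul(2, c)
Function('S')(X, Q) = Mul(6, Pow(Q, 2)) (Function('S')(X, Q) = Mul(Mul(6, Q), Q) = Mul(6, Pow(Q, 2)))
n = 4 (n = Mul(-1, -4) = 4)
O = 1536 (O = Mul(Mul(6, Pow(Mul(2, -4), 2)), 4) = Mul(Mul(6, Pow(-8, 2)), 4) = Mul(Mul(6, 64), 4) = Mul(384, 4) = 1536)
z = 121 (z = Add(-9, Add(688, Mul(-1, 558))) = Add(-9, Add(688, -558)) = Add(-9, 130) = 121)
Add(z, Mul(-1, O)) = Add(121, Mul(-1, 1536)) = Add(121, -1536) = -1415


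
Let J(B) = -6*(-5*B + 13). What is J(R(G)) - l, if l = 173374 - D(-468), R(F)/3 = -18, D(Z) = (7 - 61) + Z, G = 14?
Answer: -175594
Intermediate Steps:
D(Z) = -54 + Z
R(F) = -54 (R(F) = 3*(-18) = -54)
J(B) = -78 + 30*B (J(B) = -6*(13 - 5*B) = -78 + 30*B)
l = 173896 (l = 173374 - (-54 - 468) = 173374 - 1*(-522) = 173374 + 522 = 173896)
J(R(G)) - l = (-78 + 30*(-54)) - 1*173896 = (-78 - 1620) - 173896 = -1698 - 173896 = -175594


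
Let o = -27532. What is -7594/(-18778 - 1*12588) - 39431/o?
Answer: 722935377/431784356 ≈ 1.6743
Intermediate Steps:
-7594/(-18778 - 1*12588) - 39431/o = -7594/(-18778 - 1*12588) - 39431/(-27532) = -7594/(-18778 - 12588) - 39431*(-1/27532) = -7594/(-31366) + 39431/27532 = -7594*(-1/31366) + 39431/27532 = 3797/15683 + 39431/27532 = 722935377/431784356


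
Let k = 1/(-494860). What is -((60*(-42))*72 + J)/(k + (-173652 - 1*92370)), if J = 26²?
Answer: -89452873040/131643646921 ≈ -0.67951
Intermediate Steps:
J = 676
k = -1/494860 ≈ -2.0208e-6
-((60*(-42))*72 + J)/(k + (-173652 - 1*92370)) = -((60*(-42))*72 + 676)/(-1/494860 + (-173652 - 1*92370)) = -(-2520*72 + 676)/(-1/494860 + (-173652 - 92370)) = -(-181440 + 676)/(-1/494860 - 266022) = -(-180764)/(-131643646921/494860) = -(-180764)*(-494860)/131643646921 = -1*89452873040/131643646921 = -89452873040/131643646921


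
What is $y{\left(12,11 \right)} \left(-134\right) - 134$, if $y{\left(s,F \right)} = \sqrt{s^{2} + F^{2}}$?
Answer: $-134 - 134 \sqrt{265} \approx -2315.4$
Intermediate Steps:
$y{\left(s,F \right)} = \sqrt{F^{2} + s^{2}}$
$y{\left(12,11 \right)} \left(-134\right) - 134 = \sqrt{11^{2} + 12^{2}} \left(-134\right) - 134 = \sqrt{121 + 144} \left(-134\right) - 134 = \sqrt{265} \left(-134\right) - 134 = - 134 \sqrt{265} - 134 = -134 - 134 \sqrt{265}$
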